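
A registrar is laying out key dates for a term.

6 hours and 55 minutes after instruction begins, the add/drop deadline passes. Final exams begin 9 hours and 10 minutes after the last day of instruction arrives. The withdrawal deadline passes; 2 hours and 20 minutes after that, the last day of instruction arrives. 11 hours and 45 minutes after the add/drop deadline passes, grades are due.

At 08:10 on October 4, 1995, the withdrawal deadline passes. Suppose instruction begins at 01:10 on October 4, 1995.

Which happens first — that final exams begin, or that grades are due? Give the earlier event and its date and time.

Final exams begin — 19:40 on October 4, 1995

The withdrawal deadline passes: 08:10 Oct 4, 1995.
The last day of instruction arrives: 08:10 Oct 4, 1995 + 2h20m = 10:30 Oct 4, 1995.
Final exams begin: 10:30 Oct 4, 1995 + 9h10m = 19:40 Oct 4, 1995.
Instruction begins: 01:10 Oct 4, 1995.
The add/drop deadline passes: 01:10 Oct 4, 1995 + 6h55m = 08:05 Oct 4, 1995.
Grades are due: 08:05 Oct 4, 1995 + 11h45m = 19:50 Oct 4, 1995.
Comparing: final exams begin at 19:40 Oct 4, 1995 vs grades are due at 19:50 Oct 4, 1995. Earlier: final exams begin.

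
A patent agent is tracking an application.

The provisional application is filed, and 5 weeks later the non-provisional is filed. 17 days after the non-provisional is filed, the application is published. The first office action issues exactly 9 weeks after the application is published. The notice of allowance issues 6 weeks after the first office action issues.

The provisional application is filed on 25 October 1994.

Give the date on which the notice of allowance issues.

31 March 1995

The provisional application is filed: Oct 25, 1994.
The non-provisional is filed: Oct 25, 1994 + 5 weeks = Nov 29, 1994.
The application is published: Nov 29, 1994 + 17 days = Dec 16, 1994.
The first office action issues: Dec 16, 1994 + 9 weeks = Feb 17, 1995.
The notice of allowance issues: Feb 17, 1995 + 6 weeks = Mar 31, 1995.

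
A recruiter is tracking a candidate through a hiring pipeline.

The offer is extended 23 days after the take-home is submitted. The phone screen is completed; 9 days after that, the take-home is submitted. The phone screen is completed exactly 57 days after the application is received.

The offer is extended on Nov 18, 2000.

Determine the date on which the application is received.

Aug 21, 2000

The offer is extended: Nov 18, 2000.
The take-home is submitted: Nov 18, 2000 − 23 days = Oct 26, 2000.
The phone screen is completed: Oct 26, 2000 − 9 days = Oct 17, 2000.
The application is received: Oct 17, 2000 − 57 days = Aug 21, 2000.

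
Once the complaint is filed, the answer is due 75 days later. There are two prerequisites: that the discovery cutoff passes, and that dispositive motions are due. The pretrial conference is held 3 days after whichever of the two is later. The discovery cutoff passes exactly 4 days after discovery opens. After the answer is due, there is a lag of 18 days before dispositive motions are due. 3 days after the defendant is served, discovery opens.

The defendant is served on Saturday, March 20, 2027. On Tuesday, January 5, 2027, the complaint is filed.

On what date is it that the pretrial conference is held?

Sunday, April 11, 2027

The defendant is served: Mar 20, 2027.
Discovery opens: Mar 20, 2027 + 3 days = Mar 23, 2027.
The discovery cutoff passes: Mar 23, 2027 + 4 days = Mar 27, 2027.
The complaint is filed: Jan 5, 2027.
The answer is due: Jan 5, 2027 + 75 days = Mar 21, 2027.
Dispositive motions are due: Mar 21, 2027 + 18 days = Apr 8, 2027.
Both prerequisites met — the discovery cutoff passes (Mar 27, 2027), dispositive motions are due (Apr 8, 2027); the later is Apr 8, 2027.
The pretrial conference is held: Apr 8, 2027 + 3 days = Apr 11, 2027.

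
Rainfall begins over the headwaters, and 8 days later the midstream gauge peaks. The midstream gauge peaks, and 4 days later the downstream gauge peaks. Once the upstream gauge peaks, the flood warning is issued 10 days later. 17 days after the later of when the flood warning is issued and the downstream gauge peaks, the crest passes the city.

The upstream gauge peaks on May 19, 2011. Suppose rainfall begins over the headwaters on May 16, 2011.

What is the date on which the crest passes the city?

Jun 15, 2011

The upstream gauge peaks: May 19, 2011.
The flood warning is issued: May 19, 2011 + 10 days = May 29, 2011.
Rainfall begins over the headwaters: May 16, 2011.
The midstream gauge peaks: May 16, 2011 + 8 days = May 24, 2011.
The downstream gauge peaks: May 24, 2011 + 4 days = May 28, 2011.
Both prerequisites met — the flood warning is issued (May 29, 2011), the downstream gauge peaks (May 28, 2011); the later is May 29, 2011.
The crest passes the city: May 29, 2011 + 17 days = Jun 15, 2011.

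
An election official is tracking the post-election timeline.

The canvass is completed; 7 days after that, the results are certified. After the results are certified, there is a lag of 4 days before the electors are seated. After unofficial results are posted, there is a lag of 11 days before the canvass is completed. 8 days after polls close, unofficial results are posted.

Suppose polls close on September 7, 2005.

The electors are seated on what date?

Polls close: Sep 7, 2005.
Unofficial results are posted: Sep 7, 2005 + 8 days = Sep 15, 2005.
The canvass is completed: Sep 15, 2005 + 11 days = Sep 26, 2005.
The results are certified: Sep 26, 2005 + 7 days = Oct 3, 2005.
The electors are seated: Oct 3, 2005 + 4 days = Oct 7, 2005.

October 7, 2005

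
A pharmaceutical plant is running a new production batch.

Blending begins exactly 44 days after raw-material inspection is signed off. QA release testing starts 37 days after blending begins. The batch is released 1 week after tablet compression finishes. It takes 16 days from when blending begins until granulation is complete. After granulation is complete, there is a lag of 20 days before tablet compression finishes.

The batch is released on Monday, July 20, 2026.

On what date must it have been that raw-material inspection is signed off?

Friday, April 24, 2026

The batch is released: Jul 20, 2026.
Tablet compression finishes: Jul 20, 2026 − 1 week = Jul 13, 2026.
Granulation is complete: Jul 13, 2026 − 20 days = Jun 23, 2026.
Blending begins: Jun 23, 2026 − 16 days = Jun 7, 2026.
Raw-material inspection is signed off: Jun 7, 2026 − 44 days = Apr 24, 2026.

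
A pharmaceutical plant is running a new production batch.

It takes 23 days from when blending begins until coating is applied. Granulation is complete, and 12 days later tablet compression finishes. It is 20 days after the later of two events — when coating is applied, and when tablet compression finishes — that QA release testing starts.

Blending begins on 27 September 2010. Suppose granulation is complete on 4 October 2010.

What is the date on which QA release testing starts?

Blending begins: Sep 27, 2010.
Coating is applied: Sep 27, 2010 + 23 days = Oct 20, 2010.
Granulation is complete: Oct 4, 2010.
Tablet compression finishes: Oct 4, 2010 + 12 days = Oct 16, 2010.
Both prerequisites met — coating is applied (Oct 20, 2010), tablet compression finishes (Oct 16, 2010); the later is Oct 20, 2010.
QA release testing starts: Oct 20, 2010 + 20 days = Nov 9, 2010.

9 November 2010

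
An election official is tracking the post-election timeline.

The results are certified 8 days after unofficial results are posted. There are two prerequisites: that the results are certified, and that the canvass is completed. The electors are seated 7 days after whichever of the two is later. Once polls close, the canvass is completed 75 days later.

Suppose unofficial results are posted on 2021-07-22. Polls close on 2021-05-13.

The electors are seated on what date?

Unofficial results are posted: Jul 22, 2021.
The results are certified: Jul 22, 2021 + 8 days = Jul 30, 2021.
Polls close: May 13, 2021.
The canvass is completed: May 13, 2021 + 75 days = Jul 27, 2021.
Both prerequisites met — the results are certified (Jul 30, 2021), the canvass is completed (Jul 27, 2021); the later is Jul 30, 2021.
The electors are seated: Jul 30, 2021 + 7 days = Aug 6, 2021.

2021-08-06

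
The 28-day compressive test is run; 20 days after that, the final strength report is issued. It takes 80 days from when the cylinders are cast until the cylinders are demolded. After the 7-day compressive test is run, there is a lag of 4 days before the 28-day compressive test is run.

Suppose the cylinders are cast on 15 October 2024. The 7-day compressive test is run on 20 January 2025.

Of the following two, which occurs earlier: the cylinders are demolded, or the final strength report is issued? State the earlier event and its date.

The cylinders are cast: Oct 15, 2024.
The cylinders are demolded: Oct 15, 2024 + 80 days = Jan 3, 2025.
The 7-day compressive test is run: Jan 20, 2025.
The 28-day compressive test is run: Jan 20, 2025 + 4 days = Jan 24, 2025.
The final strength report is issued: Jan 24, 2025 + 20 days = Feb 13, 2025.
Comparing: the cylinders are demolded on Jan 3, 2025 vs the final strength report is issued on Feb 13, 2025. Earlier: the cylinders are demolded.

The cylinders are demolded — 3 January 2025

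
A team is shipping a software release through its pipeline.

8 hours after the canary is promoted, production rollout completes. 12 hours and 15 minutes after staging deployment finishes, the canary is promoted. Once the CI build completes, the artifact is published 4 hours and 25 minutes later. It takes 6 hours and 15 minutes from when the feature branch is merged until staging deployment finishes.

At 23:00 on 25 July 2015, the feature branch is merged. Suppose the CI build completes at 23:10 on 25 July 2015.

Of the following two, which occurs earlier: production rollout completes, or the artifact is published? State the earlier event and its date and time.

The feature branch is merged: 23:00 Jul 25, 2015.
Staging deployment finishes: 23:00 Jul 25, 2015 + 6h15m = 05:15 Jul 26, 2015.
The canary is promoted: 05:15 Jul 26, 2015 + 12h15m = 17:30 Jul 26, 2015.
Production rollout completes: 17:30 Jul 26, 2015 + 8h = 01:30 Jul 27, 2015.
The CI build completes: 23:10 Jul 25, 2015.
The artifact is published: 23:10 Jul 25, 2015 + 4h25m = 03:35 Jul 26, 2015.
Comparing: production rollout completes at 01:30 Jul 27, 2015 vs the artifact is published at 03:35 Jul 26, 2015. Earlier: the artifact is published.

The artifact is published — 03:35 on 26 July 2015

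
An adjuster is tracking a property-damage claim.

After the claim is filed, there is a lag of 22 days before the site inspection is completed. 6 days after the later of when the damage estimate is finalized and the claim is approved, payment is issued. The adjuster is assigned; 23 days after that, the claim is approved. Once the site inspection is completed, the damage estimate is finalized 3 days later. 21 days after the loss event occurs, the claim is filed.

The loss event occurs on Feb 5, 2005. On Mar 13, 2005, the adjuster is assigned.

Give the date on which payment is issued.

The loss event occurs: Feb 5, 2005.
The claim is filed: Feb 5, 2005 + 21 days = Feb 26, 2005.
The site inspection is completed: Feb 26, 2005 + 22 days = Mar 20, 2005.
The damage estimate is finalized: Mar 20, 2005 + 3 days = Mar 23, 2005.
The adjuster is assigned: Mar 13, 2005.
The claim is approved: Mar 13, 2005 + 23 days = Apr 5, 2005.
Both prerequisites met — the damage estimate is finalized (Mar 23, 2005), the claim is approved (Apr 5, 2005); the later is Apr 5, 2005.
Payment is issued: Apr 5, 2005 + 6 days = Apr 11, 2005.

Apr 11, 2005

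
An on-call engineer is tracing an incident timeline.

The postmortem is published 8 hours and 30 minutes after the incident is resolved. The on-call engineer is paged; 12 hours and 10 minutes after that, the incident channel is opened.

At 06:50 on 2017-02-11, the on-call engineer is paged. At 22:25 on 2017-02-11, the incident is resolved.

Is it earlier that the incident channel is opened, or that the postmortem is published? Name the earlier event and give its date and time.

The on-call engineer is paged: 06:50 Feb 11, 2017.
The incident channel is opened: 06:50 Feb 11, 2017 + 12h10m = 19:00 Feb 11, 2017.
The incident is resolved: 22:25 Feb 11, 2017.
The postmortem is published: 22:25 Feb 11, 2017 + 8h30m = 06:55 Feb 12, 2017.
Comparing: the incident channel is opened at 19:00 Feb 11, 2017 vs the postmortem is published at 06:55 Feb 12, 2017. Earlier: the incident channel is opened.

The incident channel is opened — 19:00 on 2017-02-11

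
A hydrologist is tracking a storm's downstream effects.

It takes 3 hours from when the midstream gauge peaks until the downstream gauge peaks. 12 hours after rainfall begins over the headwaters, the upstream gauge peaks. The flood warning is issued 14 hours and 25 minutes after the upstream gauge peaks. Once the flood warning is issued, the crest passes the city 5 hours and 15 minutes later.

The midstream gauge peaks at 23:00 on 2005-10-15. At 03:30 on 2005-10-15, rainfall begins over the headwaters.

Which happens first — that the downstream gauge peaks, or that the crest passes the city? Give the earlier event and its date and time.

The midstream gauge peaks: 23:00 Oct 15, 2005.
The downstream gauge peaks: 23:00 Oct 15, 2005 + 3h = 02:00 Oct 16, 2005.
Rainfall begins over the headwaters: 03:30 Oct 15, 2005.
The upstream gauge peaks: 03:30 Oct 15, 2005 + 12h = 15:30 Oct 15, 2005.
The flood warning is issued: 15:30 Oct 15, 2005 + 14h25m = 05:55 Oct 16, 2005.
The crest passes the city: 05:55 Oct 16, 2005 + 5h15m = 11:10 Oct 16, 2005.
Comparing: the downstream gauge peaks at 02:00 Oct 16, 2005 vs the crest passes the city at 11:10 Oct 16, 2005. Earlier: the downstream gauge peaks.

The downstream gauge peaks — 02:00 on 2005-10-16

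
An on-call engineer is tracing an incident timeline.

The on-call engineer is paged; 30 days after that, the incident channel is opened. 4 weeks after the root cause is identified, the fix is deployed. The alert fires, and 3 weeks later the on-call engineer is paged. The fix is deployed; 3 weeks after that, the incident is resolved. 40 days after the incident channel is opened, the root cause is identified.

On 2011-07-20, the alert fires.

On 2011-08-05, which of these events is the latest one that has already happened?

The alert fires: Jul 20, 2011.
The on-call engineer is paged: Jul 20, 2011 + 3 weeks = Aug 10, 2011.
The incident channel is opened: Aug 10, 2011 + 30 days = Sep 9, 2011.
The root cause is identified: Sep 9, 2011 + 40 days = Oct 19, 2011.
The fix is deployed: Oct 19, 2011 + 4 weeks = Nov 16, 2011.
The incident is resolved: Nov 16, 2011 + 3 weeks = Dec 7, 2011.
Aug 5, 2011 falls between when the alert fires (Jul 20, 2011) and when the on-call engineer is paged (Aug 10, 2011).

The alert fires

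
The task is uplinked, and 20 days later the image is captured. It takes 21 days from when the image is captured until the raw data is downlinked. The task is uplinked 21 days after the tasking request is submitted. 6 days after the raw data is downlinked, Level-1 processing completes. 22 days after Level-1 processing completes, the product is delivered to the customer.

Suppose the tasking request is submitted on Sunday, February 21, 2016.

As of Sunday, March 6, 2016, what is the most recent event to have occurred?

The tasking request is submitted

The tasking request is submitted: Feb 21, 2016.
The task is uplinked: Feb 21, 2016 + 21 days = Mar 13, 2016.
The image is captured: Mar 13, 2016 + 20 days = Apr 2, 2016.
The raw data is downlinked: Apr 2, 2016 + 21 days = Apr 23, 2016.
Level-1 processing completes: Apr 23, 2016 + 6 days = Apr 29, 2016.
The product is delivered to the customer: Apr 29, 2016 + 22 days = May 21, 2016.
Mar 6, 2016 falls between when the tasking request is submitted (Feb 21, 2016) and when the task is uplinked (Mar 13, 2016).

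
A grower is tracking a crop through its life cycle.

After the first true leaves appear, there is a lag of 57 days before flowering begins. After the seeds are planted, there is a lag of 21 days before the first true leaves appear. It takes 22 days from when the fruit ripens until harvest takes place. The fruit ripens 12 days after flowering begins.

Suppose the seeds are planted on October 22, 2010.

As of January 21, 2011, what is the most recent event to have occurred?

The fruit ripens

The seeds are planted: Oct 22, 2010.
The first true leaves appear: Oct 22, 2010 + 21 days = Nov 12, 2010.
Flowering begins: Nov 12, 2010 + 57 days = Jan 8, 2011.
The fruit ripens: Jan 8, 2011 + 12 days = Jan 20, 2011.
Harvest takes place: Jan 20, 2011 + 22 days = Feb 11, 2011.
Jan 21, 2011 falls between when the fruit ripens (Jan 20, 2011) and when harvest takes place (Feb 11, 2011).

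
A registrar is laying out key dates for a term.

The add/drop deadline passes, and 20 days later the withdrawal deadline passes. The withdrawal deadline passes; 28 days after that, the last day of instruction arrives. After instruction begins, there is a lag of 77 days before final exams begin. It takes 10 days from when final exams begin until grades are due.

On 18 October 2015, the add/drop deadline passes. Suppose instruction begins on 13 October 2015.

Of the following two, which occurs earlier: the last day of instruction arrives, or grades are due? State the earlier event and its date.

The add/drop deadline passes: Oct 18, 2015.
The withdrawal deadline passes: Oct 18, 2015 + 20 days = Nov 7, 2015.
The last day of instruction arrives: Nov 7, 2015 + 28 days = Dec 5, 2015.
Instruction begins: Oct 13, 2015.
Final exams begin: Oct 13, 2015 + 77 days = Dec 29, 2015.
Grades are due: Dec 29, 2015 + 10 days = Jan 8, 2016.
Comparing: the last day of instruction arrives on Dec 5, 2015 vs grades are due on Jan 8, 2016. Earlier: the last day of instruction arrives.

The last day of instruction arrives — 5 December 2015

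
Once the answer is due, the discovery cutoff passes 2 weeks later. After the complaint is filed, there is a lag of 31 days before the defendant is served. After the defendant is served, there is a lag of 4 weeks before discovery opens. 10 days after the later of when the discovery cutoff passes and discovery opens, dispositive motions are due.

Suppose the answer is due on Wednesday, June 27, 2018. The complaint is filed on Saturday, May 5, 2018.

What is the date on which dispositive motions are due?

Saturday, July 21, 2018

The answer is due: Jun 27, 2018.
The discovery cutoff passes: Jun 27, 2018 + 2 weeks = Jul 11, 2018.
The complaint is filed: May 5, 2018.
The defendant is served: May 5, 2018 + 31 days = Jun 5, 2018.
Discovery opens: Jun 5, 2018 + 4 weeks = Jul 3, 2018.
Both prerequisites met — the discovery cutoff passes (Jul 11, 2018), discovery opens (Jul 3, 2018); the later is Jul 11, 2018.
Dispositive motions are due: Jul 11, 2018 + 10 days = Jul 21, 2018.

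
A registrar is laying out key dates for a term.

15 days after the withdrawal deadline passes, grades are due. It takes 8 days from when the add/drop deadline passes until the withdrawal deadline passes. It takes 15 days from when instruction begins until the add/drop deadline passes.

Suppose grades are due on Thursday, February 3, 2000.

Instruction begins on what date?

Grades are due: Feb 3, 2000.
The withdrawal deadline passes: Feb 3, 2000 − 15 days = Jan 19, 2000.
The add/drop deadline passes: Jan 19, 2000 − 8 days = Jan 11, 2000.
Instruction begins: Jan 11, 2000 − 15 days = Dec 27, 1999.

Monday, December 27, 1999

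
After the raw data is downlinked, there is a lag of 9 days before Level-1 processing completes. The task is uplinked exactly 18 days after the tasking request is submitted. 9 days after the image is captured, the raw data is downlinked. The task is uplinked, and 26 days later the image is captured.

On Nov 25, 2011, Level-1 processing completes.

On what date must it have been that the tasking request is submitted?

Level-1 processing completes: Nov 25, 2011.
The raw data is downlinked: Nov 25, 2011 − 9 days = Nov 16, 2011.
The image is captured: Nov 16, 2011 − 9 days = Nov 7, 2011.
The task is uplinked: Nov 7, 2011 − 26 days = Oct 12, 2011.
The tasking request is submitted: Oct 12, 2011 − 18 days = Sep 24, 2011.

Sep 24, 2011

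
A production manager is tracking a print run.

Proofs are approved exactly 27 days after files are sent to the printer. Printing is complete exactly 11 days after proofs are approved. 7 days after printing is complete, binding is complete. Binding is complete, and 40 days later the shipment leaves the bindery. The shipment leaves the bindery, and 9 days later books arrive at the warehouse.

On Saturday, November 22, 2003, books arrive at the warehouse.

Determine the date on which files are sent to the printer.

Books arrive at the warehouse: Nov 22, 2003.
The shipment leaves the bindery: Nov 22, 2003 − 9 days = Nov 13, 2003.
Binding is complete: Nov 13, 2003 − 40 days = Oct 4, 2003.
Printing is complete: Oct 4, 2003 − 7 days = Sep 27, 2003.
Proofs are approved: Sep 27, 2003 − 11 days = Sep 16, 2003.
Files are sent to the printer: Sep 16, 2003 − 27 days = Aug 20, 2003.

Wednesday, August 20, 2003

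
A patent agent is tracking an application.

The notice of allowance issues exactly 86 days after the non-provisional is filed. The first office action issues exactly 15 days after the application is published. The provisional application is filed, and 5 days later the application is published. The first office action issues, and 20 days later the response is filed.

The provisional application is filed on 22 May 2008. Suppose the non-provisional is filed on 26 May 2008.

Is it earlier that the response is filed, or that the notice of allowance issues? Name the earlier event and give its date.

The response is filed — 1 July 2008

The provisional application is filed: May 22, 2008.
The application is published: May 22, 2008 + 5 days = May 27, 2008.
The first office action issues: May 27, 2008 + 15 days = Jun 11, 2008.
The response is filed: Jun 11, 2008 + 20 days = Jul 1, 2008.
The non-provisional is filed: May 26, 2008.
The notice of allowance issues: May 26, 2008 + 86 days = Aug 20, 2008.
Comparing: the response is filed on Jul 1, 2008 vs the notice of allowance issues on Aug 20, 2008. Earlier: the response is filed.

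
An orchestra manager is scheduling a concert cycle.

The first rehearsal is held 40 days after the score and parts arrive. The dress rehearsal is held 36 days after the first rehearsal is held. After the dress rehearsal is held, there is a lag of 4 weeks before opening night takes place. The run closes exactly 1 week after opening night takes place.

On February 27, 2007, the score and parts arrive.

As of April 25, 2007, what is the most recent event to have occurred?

The score and parts arrive: Feb 27, 2007.
The first rehearsal is held: Feb 27, 2007 + 40 days = Apr 8, 2007.
The dress rehearsal is held: Apr 8, 2007 + 36 days = May 14, 2007.
Opening night takes place: May 14, 2007 + 4 weeks = Jun 11, 2007.
The run closes: Jun 11, 2007 + 1 week = Jun 18, 2007.
Apr 25, 2007 falls between when the first rehearsal is held (Apr 8, 2007) and when the dress rehearsal is held (May 14, 2007).

The first rehearsal is held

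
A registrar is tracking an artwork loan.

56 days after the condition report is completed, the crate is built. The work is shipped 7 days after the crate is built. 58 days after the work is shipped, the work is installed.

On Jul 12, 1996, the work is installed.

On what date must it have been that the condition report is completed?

Mar 13, 1996

The work is installed: Jul 12, 1996.
The work is shipped: Jul 12, 1996 − 58 days = May 15, 1996.
The crate is built: May 15, 1996 − 7 days = May 8, 1996.
The condition report is completed: May 8, 1996 − 56 days = Mar 13, 1996.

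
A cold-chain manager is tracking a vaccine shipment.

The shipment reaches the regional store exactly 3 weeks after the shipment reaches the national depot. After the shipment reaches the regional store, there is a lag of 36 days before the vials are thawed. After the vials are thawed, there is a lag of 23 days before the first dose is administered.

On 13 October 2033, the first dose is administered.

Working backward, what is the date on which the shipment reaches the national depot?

25 July 2033

The first dose is administered: Oct 13, 2033.
The vials are thawed: Oct 13, 2033 − 23 days = Sep 20, 2033.
The shipment reaches the regional store: Sep 20, 2033 − 36 days = Aug 15, 2033.
The shipment reaches the national depot: Aug 15, 2033 − 3 weeks = Jul 25, 2033.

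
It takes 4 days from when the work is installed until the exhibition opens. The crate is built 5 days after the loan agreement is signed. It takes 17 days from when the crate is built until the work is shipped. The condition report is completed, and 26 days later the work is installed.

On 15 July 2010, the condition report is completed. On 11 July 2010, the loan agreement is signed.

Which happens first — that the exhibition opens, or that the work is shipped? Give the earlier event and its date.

The condition report is completed: Jul 15, 2010.
The work is installed: Jul 15, 2010 + 26 days = Aug 10, 2010.
The exhibition opens: Aug 10, 2010 + 4 days = Aug 14, 2010.
The loan agreement is signed: Jul 11, 2010.
The crate is built: Jul 11, 2010 + 5 days = Jul 16, 2010.
The work is shipped: Jul 16, 2010 + 17 days = Aug 2, 2010.
Comparing: the exhibition opens on Aug 14, 2010 vs the work is shipped on Aug 2, 2010. Earlier: the work is shipped.

The work is shipped — 2 August 2010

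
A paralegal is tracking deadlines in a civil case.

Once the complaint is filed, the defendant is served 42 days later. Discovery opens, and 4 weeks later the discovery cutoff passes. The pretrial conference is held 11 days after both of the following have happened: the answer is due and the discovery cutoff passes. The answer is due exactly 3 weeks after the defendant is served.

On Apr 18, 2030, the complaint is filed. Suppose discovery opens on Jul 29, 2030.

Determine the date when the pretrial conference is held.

Sep 6, 2030

The complaint is filed: Apr 18, 2030.
The defendant is served: Apr 18, 2030 + 42 days = May 30, 2030.
The answer is due: May 30, 2030 + 3 weeks = Jun 20, 2030.
Discovery opens: Jul 29, 2030.
The discovery cutoff passes: Jul 29, 2030 + 4 weeks = Aug 26, 2030.
Both prerequisites met — the answer is due (Jun 20, 2030), the discovery cutoff passes (Aug 26, 2030); the later is Aug 26, 2030.
The pretrial conference is held: Aug 26, 2030 + 11 days = Sep 6, 2030.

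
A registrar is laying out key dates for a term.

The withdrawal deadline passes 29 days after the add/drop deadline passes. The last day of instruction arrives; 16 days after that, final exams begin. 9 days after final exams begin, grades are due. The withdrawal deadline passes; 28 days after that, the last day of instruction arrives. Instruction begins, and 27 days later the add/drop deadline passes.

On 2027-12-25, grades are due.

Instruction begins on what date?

Grades are due: Dec 25, 2027.
Final exams begin: Dec 25, 2027 − 9 days = Dec 16, 2027.
The last day of instruction arrives: Dec 16, 2027 − 16 days = Nov 30, 2027.
The withdrawal deadline passes: Nov 30, 2027 − 28 days = Nov 2, 2027.
The add/drop deadline passes: Nov 2, 2027 − 29 days = Oct 4, 2027.
Instruction begins: Oct 4, 2027 − 27 days = Sep 7, 2027.

2027-09-07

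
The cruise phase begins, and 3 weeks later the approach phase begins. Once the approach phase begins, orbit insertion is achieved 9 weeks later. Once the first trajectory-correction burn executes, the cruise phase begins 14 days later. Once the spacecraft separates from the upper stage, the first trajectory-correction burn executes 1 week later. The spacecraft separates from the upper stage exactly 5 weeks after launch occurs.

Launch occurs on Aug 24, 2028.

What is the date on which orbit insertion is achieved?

Launch occurs: Aug 24, 2028.
The spacecraft separates from the upper stage: Aug 24, 2028 + 5 weeks = Sep 28, 2028.
The first trajectory-correction burn executes: Sep 28, 2028 + 1 week = Oct 5, 2028.
The cruise phase begins: Oct 5, 2028 + 14 days = Oct 19, 2028.
The approach phase begins: Oct 19, 2028 + 3 weeks = Nov 9, 2028.
Orbit insertion is achieved: Nov 9, 2028 + 9 weeks = Jan 11, 2029.

Jan 11, 2029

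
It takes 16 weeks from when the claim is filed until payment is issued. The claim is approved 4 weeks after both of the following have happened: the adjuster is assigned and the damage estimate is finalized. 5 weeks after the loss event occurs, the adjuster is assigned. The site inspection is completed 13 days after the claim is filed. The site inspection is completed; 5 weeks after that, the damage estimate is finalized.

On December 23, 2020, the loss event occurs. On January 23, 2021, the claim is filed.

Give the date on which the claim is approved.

April 9, 2021

The loss event occurs: Dec 23, 2020.
The adjuster is assigned: Dec 23, 2020 + 5 weeks = Jan 27, 2021.
The claim is filed: Jan 23, 2021.
The site inspection is completed: Jan 23, 2021 + 13 days = Feb 5, 2021.
The damage estimate is finalized: Feb 5, 2021 + 5 weeks = Mar 12, 2021.
Both prerequisites met — the adjuster is assigned (Jan 27, 2021), the damage estimate is finalized (Mar 12, 2021); the later is Mar 12, 2021.
The claim is approved: Mar 12, 2021 + 4 weeks = Apr 9, 2021.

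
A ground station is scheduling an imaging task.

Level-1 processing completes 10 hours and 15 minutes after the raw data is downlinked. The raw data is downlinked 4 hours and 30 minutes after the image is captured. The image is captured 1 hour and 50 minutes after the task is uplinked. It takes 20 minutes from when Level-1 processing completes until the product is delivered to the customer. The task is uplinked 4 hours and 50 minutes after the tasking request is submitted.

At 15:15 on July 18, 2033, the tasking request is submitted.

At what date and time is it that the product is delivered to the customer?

13:00 on July 19, 2033

The tasking request is submitted: 15:15 Jul 18, 2033.
The task is uplinked: 15:15 Jul 18, 2033 + 4h50m = 20:05 Jul 18, 2033.
The image is captured: 20:05 Jul 18, 2033 + 1h50m = 21:55 Jul 18, 2033.
The raw data is downlinked: 21:55 Jul 18, 2033 + 4h30m = 02:25 Jul 19, 2033.
Level-1 processing completes: 02:25 Jul 19, 2033 + 10h15m = 12:40 Jul 19, 2033.
The product is delivered to the customer: 12:40 Jul 19, 2033 + 20m = 13:00 Jul 19, 2033.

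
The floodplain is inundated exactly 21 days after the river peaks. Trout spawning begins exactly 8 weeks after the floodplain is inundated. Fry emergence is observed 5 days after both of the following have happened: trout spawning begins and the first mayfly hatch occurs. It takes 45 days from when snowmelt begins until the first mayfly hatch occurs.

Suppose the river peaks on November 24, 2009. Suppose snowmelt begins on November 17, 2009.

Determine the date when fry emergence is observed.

February 14, 2010

The river peaks: Nov 24, 2009.
The floodplain is inundated: Nov 24, 2009 + 21 days = Dec 15, 2009.
Trout spawning begins: Dec 15, 2009 + 8 weeks = Feb 9, 2010.
Snowmelt begins: Nov 17, 2009.
The first mayfly hatch occurs: Nov 17, 2009 + 45 days = Jan 1, 2010.
Both prerequisites met — trout spawning begins (Feb 9, 2010), the first mayfly hatch occurs (Jan 1, 2010); the later is Feb 9, 2010.
Fry emergence is observed: Feb 9, 2010 + 5 days = Feb 14, 2010.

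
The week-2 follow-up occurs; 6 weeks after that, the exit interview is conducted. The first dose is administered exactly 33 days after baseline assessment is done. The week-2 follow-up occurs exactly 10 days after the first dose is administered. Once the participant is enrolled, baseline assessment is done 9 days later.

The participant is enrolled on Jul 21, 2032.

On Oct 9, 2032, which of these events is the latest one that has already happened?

The participant is enrolled: Jul 21, 2032.
Baseline assessment is done: Jul 21, 2032 + 9 days = Jul 30, 2032.
The first dose is administered: Jul 30, 2032 + 33 days = Sep 1, 2032.
The week-2 follow-up occurs: Sep 1, 2032 + 10 days = Sep 11, 2032.
The exit interview is conducted: Sep 11, 2032 + 6 weeks = Oct 23, 2032.
Oct 9, 2032 falls between when the week-2 follow-up occurs (Sep 11, 2032) and when the exit interview is conducted (Oct 23, 2032).

The week-2 follow-up occurs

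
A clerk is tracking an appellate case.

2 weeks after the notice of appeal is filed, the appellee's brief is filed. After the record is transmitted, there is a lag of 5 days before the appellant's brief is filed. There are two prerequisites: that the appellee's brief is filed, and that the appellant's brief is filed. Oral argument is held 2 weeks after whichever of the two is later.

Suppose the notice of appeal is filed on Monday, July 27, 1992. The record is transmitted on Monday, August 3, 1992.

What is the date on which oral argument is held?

The notice of appeal is filed: Jul 27, 1992.
The appellee's brief is filed: Jul 27, 1992 + 2 weeks = Aug 10, 1992.
The record is transmitted: Aug 3, 1992.
The appellant's brief is filed: Aug 3, 1992 + 5 days = Aug 8, 1992.
Both prerequisites met — the appellee's brief is filed (Aug 10, 1992), the appellant's brief is filed (Aug 8, 1992); the later is Aug 10, 1992.
Oral argument is held: Aug 10, 1992 + 2 weeks = Aug 24, 1992.

Monday, August 24, 1992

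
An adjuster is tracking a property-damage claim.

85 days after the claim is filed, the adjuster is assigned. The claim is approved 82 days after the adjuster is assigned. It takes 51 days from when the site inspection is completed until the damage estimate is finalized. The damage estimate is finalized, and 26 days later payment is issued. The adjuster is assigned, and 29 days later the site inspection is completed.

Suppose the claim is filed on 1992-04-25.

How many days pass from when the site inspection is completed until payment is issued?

77 days

Causal path: the site inspection is completed → the damage estimate is finalized → payment is issued.
Total delay along the path: 51 + 26 = 77 days.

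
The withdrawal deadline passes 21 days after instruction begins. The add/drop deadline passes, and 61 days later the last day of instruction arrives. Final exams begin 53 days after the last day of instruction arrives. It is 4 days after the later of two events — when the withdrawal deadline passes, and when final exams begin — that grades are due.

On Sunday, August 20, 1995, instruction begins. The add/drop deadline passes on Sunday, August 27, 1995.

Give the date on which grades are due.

Instruction begins: Aug 20, 1995.
The withdrawal deadline passes: Aug 20, 1995 + 21 days = Sep 10, 1995.
The add/drop deadline passes: Aug 27, 1995.
The last day of instruction arrives: Aug 27, 1995 + 61 days = Oct 27, 1995.
Final exams begin: Oct 27, 1995 + 53 days = Dec 19, 1995.
Both prerequisites met — the withdrawal deadline passes (Sep 10, 1995), final exams begin (Dec 19, 1995); the later is Dec 19, 1995.
Grades are due: Dec 19, 1995 + 4 days = Dec 23, 1995.

Saturday, December 23, 1995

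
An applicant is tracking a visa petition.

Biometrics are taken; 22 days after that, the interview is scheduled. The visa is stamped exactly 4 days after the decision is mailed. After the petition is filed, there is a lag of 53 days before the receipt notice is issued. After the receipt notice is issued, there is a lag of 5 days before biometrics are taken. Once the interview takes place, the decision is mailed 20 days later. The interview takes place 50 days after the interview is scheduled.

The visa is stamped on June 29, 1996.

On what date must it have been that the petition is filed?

The visa is stamped: Jun 29, 1996.
The decision is mailed: Jun 29, 1996 − 4 days = Jun 25, 1996.
The interview takes place: Jun 25, 1996 − 20 days = Jun 5, 1996.
The interview is scheduled: Jun 5, 1996 − 50 days = Apr 16, 1996.
Biometrics are taken: Apr 16, 1996 − 22 days = Mar 25, 1996.
The receipt notice is issued: Mar 25, 1996 − 5 days = Mar 20, 1996.
The petition is filed: Mar 20, 1996 − 53 days = Jan 27, 1996.

January 27, 1996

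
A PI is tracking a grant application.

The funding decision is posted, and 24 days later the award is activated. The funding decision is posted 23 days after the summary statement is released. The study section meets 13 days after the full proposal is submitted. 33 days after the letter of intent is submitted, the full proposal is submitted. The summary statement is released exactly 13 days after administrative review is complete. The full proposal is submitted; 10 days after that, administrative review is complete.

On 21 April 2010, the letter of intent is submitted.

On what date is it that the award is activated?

2 August 2010

The letter of intent is submitted: Apr 21, 2010.
The full proposal is submitted: Apr 21, 2010 + 33 days = May 24, 2010.
Administrative review is complete: May 24, 2010 + 10 days = Jun 3, 2010.
The summary statement is released: Jun 3, 2010 + 13 days = Jun 16, 2010.
The funding decision is posted: Jun 16, 2010 + 23 days = Jul 9, 2010.
The award is activated: Jul 9, 2010 + 24 days = Aug 2, 2010.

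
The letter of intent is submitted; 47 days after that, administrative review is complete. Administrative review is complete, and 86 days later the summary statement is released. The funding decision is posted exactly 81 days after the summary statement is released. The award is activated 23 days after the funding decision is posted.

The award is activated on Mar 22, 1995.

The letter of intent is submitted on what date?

Jul 28, 1994

The award is activated: Mar 22, 1995.
The funding decision is posted: Mar 22, 1995 − 23 days = Feb 27, 1995.
The summary statement is released: Feb 27, 1995 − 81 days = Dec 8, 1994.
Administrative review is complete: Dec 8, 1994 − 86 days = Sep 13, 1994.
The letter of intent is submitted: Sep 13, 1994 − 47 days = Jul 28, 1994.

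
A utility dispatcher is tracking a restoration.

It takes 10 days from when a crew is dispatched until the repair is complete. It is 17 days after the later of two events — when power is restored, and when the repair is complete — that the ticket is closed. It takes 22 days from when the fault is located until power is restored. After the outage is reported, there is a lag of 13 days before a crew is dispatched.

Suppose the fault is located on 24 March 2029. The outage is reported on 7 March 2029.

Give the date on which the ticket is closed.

2 May 2029

The fault is located: Mar 24, 2029.
Power is restored: Mar 24, 2029 + 22 days = Apr 15, 2029.
The outage is reported: Mar 7, 2029.
A crew is dispatched: Mar 7, 2029 + 13 days = Mar 20, 2029.
The repair is complete: Mar 20, 2029 + 10 days = Mar 30, 2029.
Both prerequisites met — power is restored (Apr 15, 2029), the repair is complete (Mar 30, 2029); the later is Apr 15, 2029.
The ticket is closed: Apr 15, 2029 + 17 days = May 2, 2029.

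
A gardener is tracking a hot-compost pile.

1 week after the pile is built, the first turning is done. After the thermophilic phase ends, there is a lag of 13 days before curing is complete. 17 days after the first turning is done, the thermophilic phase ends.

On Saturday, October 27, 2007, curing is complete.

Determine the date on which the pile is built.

Thursday, September 20, 2007

Curing is complete: Oct 27, 2007.
The thermophilic phase ends: Oct 27, 2007 − 13 days = Oct 14, 2007.
The first turning is done: Oct 14, 2007 − 17 days = Sep 27, 2007.
The pile is built: Sep 27, 2007 − 1 week = Sep 20, 2007.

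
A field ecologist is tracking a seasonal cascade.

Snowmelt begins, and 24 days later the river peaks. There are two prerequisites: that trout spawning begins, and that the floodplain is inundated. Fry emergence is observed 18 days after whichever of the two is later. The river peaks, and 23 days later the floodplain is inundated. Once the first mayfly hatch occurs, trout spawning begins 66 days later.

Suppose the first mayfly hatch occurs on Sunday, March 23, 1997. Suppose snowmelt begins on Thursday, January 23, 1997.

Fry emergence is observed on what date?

The first mayfly hatch occurs: Mar 23, 1997.
Trout spawning begins: Mar 23, 1997 + 66 days = May 28, 1997.
Snowmelt begins: Jan 23, 1997.
The river peaks: Jan 23, 1997 + 24 days = Feb 16, 1997.
The floodplain is inundated: Feb 16, 1997 + 23 days = Mar 11, 1997.
Both prerequisites met — trout spawning begins (May 28, 1997), the floodplain is inundated (Mar 11, 1997); the later is May 28, 1997.
Fry emergence is observed: May 28, 1997 + 18 days = Jun 15, 1997.

Sunday, June 15, 1997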